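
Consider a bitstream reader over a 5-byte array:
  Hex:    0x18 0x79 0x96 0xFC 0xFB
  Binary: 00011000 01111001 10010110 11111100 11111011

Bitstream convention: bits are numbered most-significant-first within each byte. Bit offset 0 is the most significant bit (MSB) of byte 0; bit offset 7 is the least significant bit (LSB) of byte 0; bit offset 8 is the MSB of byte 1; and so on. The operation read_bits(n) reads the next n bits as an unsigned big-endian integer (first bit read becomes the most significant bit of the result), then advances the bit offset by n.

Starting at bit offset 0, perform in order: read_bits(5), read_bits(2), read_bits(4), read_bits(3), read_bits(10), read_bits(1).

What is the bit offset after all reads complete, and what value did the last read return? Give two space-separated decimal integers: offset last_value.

Read 1: bits[0:5] width=5 -> value=3 (bin 00011); offset now 5 = byte 0 bit 5; 35 bits remain
Read 2: bits[5:7] width=2 -> value=0 (bin 00); offset now 7 = byte 0 bit 7; 33 bits remain
Read 3: bits[7:11] width=4 -> value=3 (bin 0011); offset now 11 = byte 1 bit 3; 29 bits remain
Read 4: bits[11:14] width=3 -> value=6 (bin 110); offset now 14 = byte 1 bit 6; 26 bits remain
Read 5: bits[14:24] width=10 -> value=406 (bin 0110010110); offset now 24 = byte 3 bit 0; 16 bits remain
Read 6: bits[24:25] width=1 -> value=1 (bin 1); offset now 25 = byte 3 bit 1; 15 bits remain

Answer: 25 1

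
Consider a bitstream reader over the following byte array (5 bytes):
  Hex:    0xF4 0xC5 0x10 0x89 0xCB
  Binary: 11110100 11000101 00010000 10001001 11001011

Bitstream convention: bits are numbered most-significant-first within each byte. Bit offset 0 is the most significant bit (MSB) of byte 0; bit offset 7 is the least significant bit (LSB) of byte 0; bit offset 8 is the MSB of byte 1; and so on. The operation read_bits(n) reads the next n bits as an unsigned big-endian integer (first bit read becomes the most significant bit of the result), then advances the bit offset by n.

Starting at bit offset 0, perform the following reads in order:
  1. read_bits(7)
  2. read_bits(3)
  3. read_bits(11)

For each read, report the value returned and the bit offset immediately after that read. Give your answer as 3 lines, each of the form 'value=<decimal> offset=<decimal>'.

Read 1: bits[0:7] width=7 -> value=122 (bin 1111010); offset now 7 = byte 0 bit 7; 33 bits remain
Read 2: bits[7:10] width=3 -> value=3 (bin 011); offset now 10 = byte 1 bit 2; 30 bits remain
Read 3: bits[10:21] width=11 -> value=162 (bin 00010100010); offset now 21 = byte 2 bit 5; 19 bits remain

Answer: value=122 offset=7
value=3 offset=10
value=162 offset=21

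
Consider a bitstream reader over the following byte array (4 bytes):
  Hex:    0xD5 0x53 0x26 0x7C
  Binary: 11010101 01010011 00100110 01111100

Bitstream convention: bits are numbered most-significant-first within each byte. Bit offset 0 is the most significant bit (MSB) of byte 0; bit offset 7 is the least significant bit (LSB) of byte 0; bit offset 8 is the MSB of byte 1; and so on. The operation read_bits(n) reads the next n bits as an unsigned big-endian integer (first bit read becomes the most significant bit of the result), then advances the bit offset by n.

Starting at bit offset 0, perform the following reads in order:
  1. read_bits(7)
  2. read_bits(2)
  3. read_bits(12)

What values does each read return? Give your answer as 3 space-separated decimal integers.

Read 1: bits[0:7] width=7 -> value=106 (bin 1101010); offset now 7 = byte 0 bit 7; 25 bits remain
Read 2: bits[7:9] width=2 -> value=2 (bin 10); offset now 9 = byte 1 bit 1; 23 bits remain
Read 3: bits[9:21] width=12 -> value=2660 (bin 101001100100); offset now 21 = byte 2 bit 5; 11 bits remain

Answer: 106 2 2660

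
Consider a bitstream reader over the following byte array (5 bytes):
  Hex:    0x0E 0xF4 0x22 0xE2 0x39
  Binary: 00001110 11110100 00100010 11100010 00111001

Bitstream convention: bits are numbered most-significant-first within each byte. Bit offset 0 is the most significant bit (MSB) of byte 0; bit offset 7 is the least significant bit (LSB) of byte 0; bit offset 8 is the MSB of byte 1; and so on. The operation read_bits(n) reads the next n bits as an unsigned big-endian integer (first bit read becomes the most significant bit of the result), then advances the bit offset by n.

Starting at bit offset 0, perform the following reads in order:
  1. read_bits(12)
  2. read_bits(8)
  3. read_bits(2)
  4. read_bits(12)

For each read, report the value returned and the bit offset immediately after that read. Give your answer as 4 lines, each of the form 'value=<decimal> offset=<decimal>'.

Read 1: bits[0:12] width=12 -> value=239 (bin 000011101111); offset now 12 = byte 1 bit 4; 28 bits remain
Read 2: bits[12:20] width=8 -> value=66 (bin 01000010); offset now 20 = byte 2 bit 4; 20 bits remain
Read 3: bits[20:22] width=2 -> value=0 (bin 00); offset now 22 = byte 2 bit 6; 18 bits remain
Read 4: bits[22:34] width=12 -> value=2952 (bin 101110001000); offset now 34 = byte 4 bit 2; 6 bits remain

Answer: value=239 offset=12
value=66 offset=20
value=0 offset=22
value=2952 offset=34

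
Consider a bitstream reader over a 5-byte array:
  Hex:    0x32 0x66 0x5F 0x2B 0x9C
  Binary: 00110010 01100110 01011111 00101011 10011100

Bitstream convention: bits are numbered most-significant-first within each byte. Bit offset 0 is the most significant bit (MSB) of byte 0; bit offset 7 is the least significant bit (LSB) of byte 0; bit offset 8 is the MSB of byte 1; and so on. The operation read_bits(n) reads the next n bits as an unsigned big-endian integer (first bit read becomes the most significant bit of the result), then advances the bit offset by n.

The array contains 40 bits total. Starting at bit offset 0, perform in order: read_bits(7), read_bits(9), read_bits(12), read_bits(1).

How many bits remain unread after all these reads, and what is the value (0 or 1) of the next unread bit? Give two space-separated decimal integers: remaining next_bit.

Answer: 11 0

Derivation:
Read 1: bits[0:7] width=7 -> value=25 (bin 0011001); offset now 7 = byte 0 bit 7; 33 bits remain
Read 2: bits[7:16] width=9 -> value=102 (bin 001100110); offset now 16 = byte 2 bit 0; 24 bits remain
Read 3: bits[16:28] width=12 -> value=1522 (bin 010111110010); offset now 28 = byte 3 bit 4; 12 bits remain
Read 4: bits[28:29] width=1 -> value=1 (bin 1); offset now 29 = byte 3 bit 5; 11 bits remain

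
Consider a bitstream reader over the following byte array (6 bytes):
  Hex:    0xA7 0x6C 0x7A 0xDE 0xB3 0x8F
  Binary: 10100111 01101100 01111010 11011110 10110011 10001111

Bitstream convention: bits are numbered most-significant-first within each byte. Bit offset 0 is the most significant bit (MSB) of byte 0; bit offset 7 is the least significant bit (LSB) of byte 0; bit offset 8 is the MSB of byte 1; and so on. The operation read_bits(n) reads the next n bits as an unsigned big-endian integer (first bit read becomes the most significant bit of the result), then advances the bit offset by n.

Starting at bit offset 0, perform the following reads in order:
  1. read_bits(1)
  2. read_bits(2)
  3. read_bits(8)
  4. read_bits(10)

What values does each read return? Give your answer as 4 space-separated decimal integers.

Answer: 1 1 59 399

Derivation:
Read 1: bits[0:1] width=1 -> value=1 (bin 1); offset now 1 = byte 0 bit 1; 47 bits remain
Read 2: bits[1:3] width=2 -> value=1 (bin 01); offset now 3 = byte 0 bit 3; 45 bits remain
Read 3: bits[3:11] width=8 -> value=59 (bin 00111011); offset now 11 = byte 1 bit 3; 37 bits remain
Read 4: bits[11:21] width=10 -> value=399 (bin 0110001111); offset now 21 = byte 2 bit 5; 27 bits remain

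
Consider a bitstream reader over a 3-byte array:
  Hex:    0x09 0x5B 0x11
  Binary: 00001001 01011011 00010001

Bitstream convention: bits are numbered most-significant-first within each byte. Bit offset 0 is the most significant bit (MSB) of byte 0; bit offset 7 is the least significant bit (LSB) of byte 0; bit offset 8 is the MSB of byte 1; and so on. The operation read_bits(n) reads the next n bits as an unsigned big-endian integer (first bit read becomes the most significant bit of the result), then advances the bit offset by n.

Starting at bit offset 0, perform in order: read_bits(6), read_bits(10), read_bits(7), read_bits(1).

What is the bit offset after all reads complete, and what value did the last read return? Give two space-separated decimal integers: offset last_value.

Read 1: bits[0:6] width=6 -> value=2 (bin 000010); offset now 6 = byte 0 bit 6; 18 bits remain
Read 2: bits[6:16] width=10 -> value=347 (bin 0101011011); offset now 16 = byte 2 bit 0; 8 bits remain
Read 3: bits[16:23] width=7 -> value=8 (bin 0001000); offset now 23 = byte 2 bit 7; 1 bits remain
Read 4: bits[23:24] width=1 -> value=1 (bin 1); offset now 24 = byte 3 bit 0; 0 bits remain

Answer: 24 1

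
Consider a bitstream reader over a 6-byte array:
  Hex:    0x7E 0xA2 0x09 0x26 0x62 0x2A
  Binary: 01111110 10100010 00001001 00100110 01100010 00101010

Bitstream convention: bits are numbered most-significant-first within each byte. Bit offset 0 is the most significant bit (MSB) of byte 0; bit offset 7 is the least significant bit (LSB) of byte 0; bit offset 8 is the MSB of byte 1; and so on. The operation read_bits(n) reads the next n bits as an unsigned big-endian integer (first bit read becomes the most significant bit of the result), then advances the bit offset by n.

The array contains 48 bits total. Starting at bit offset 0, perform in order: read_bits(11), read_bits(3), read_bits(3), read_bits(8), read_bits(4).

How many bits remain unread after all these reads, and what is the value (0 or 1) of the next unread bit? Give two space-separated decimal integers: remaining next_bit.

Read 1: bits[0:11] width=11 -> value=1013 (bin 01111110101); offset now 11 = byte 1 bit 3; 37 bits remain
Read 2: bits[11:14] width=3 -> value=0 (bin 000); offset now 14 = byte 1 bit 6; 34 bits remain
Read 3: bits[14:17] width=3 -> value=4 (bin 100); offset now 17 = byte 2 bit 1; 31 bits remain
Read 4: bits[17:25] width=8 -> value=18 (bin 00010010); offset now 25 = byte 3 bit 1; 23 bits remain
Read 5: bits[25:29] width=4 -> value=4 (bin 0100); offset now 29 = byte 3 bit 5; 19 bits remain

Answer: 19 1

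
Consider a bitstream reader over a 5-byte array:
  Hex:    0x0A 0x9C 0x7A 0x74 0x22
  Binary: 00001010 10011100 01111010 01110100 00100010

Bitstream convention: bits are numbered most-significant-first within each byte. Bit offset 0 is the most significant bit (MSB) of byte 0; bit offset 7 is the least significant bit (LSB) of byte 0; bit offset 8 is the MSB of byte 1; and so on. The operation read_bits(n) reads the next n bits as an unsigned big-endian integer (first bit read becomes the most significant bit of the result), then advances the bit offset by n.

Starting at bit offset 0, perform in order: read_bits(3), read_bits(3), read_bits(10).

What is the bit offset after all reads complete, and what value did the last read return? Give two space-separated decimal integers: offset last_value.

Answer: 16 668

Derivation:
Read 1: bits[0:3] width=3 -> value=0 (bin 000); offset now 3 = byte 0 bit 3; 37 bits remain
Read 2: bits[3:6] width=3 -> value=2 (bin 010); offset now 6 = byte 0 bit 6; 34 bits remain
Read 3: bits[6:16] width=10 -> value=668 (bin 1010011100); offset now 16 = byte 2 bit 0; 24 bits remain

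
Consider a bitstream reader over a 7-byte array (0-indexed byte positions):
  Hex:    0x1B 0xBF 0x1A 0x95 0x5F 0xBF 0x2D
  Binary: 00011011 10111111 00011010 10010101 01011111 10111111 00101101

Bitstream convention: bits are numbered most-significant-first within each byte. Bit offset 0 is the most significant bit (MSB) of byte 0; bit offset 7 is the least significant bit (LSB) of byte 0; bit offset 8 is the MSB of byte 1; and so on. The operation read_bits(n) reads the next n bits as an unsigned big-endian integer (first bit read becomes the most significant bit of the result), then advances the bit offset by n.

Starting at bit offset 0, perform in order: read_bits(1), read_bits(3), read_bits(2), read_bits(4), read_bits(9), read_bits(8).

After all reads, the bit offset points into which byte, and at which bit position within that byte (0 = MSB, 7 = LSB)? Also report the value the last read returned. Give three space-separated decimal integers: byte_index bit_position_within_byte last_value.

Read 1: bits[0:1] width=1 -> value=0 (bin 0); offset now 1 = byte 0 bit 1; 55 bits remain
Read 2: bits[1:4] width=3 -> value=1 (bin 001); offset now 4 = byte 0 bit 4; 52 bits remain
Read 3: bits[4:6] width=2 -> value=2 (bin 10); offset now 6 = byte 0 bit 6; 50 bits remain
Read 4: bits[6:10] width=4 -> value=14 (bin 1110); offset now 10 = byte 1 bit 2; 46 bits remain
Read 5: bits[10:19] width=9 -> value=504 (bin 111111000); offset now 19 = byte 2 bit 3; 37 bits remain
Read 6: bits[19:27] width=8 -> value=212 (bin 11010100); offset now 27 = byte 3 bit 3; 29 bits remain

Answer: 3 3 212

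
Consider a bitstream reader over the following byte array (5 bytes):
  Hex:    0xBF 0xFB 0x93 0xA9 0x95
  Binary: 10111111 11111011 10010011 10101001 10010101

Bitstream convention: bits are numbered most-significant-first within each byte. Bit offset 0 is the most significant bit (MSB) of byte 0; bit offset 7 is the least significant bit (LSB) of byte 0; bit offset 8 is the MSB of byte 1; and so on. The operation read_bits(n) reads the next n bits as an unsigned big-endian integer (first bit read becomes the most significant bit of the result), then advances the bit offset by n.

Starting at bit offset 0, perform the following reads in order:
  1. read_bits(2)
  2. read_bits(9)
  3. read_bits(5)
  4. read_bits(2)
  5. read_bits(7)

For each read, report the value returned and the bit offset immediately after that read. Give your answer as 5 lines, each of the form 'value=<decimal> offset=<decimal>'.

Read 1: bits[0:2] width=2 -> value=2 (bin 10); offset now 2 = byte 0 bit 2; 38 bits remain
Read 2: bits[2:11] width=9 -> value=511 (bin 111111111); offset now 11 = byte 1 bit 3; 29 bits remain
Read 3: bits[11:16] width=5 -> value=27 (bin 11011); offset now 16 = byte 2 bit 0; 24 bits remain
Read 4: bits[16:18] width=2 -> value=2 (bin 10); offset now 18 = byte 2 bit 2; 22 bits remain
Read 5: bits[18:25] width=7 -> value=39 (bin 0100111); offset now 25 = byte 3 bit 1; 15 bits remain

Answer: value=2 offset=2
value=511 offset=11
value=27 offset=16
value=2 offset=18
value=39 offset=25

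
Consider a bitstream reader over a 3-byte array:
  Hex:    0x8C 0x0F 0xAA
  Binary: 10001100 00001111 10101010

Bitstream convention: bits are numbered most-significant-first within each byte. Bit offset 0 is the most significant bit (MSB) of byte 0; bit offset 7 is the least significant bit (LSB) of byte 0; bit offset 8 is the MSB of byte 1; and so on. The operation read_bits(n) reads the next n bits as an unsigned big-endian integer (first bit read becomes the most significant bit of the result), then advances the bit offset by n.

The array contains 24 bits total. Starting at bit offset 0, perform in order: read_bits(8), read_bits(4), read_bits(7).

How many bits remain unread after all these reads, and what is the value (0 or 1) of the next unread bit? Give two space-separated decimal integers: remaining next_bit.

Answer: 5 0

Derivation:
Read 1: bits[0:8] width=8 -> value=140 (bin 10001100); offset now 8 = byte 1 bit 0; 16 bits remain
Read 2: bits[8:12] width=4 -> value=0 (bin 0000); offset now 12 = byte 1 bit 4; 12 bits remain
Read 3: bits[12:19] width=7 -> value=125 (bin 1111101); offset now 19 = byte 2 bit 3; 5 bits remain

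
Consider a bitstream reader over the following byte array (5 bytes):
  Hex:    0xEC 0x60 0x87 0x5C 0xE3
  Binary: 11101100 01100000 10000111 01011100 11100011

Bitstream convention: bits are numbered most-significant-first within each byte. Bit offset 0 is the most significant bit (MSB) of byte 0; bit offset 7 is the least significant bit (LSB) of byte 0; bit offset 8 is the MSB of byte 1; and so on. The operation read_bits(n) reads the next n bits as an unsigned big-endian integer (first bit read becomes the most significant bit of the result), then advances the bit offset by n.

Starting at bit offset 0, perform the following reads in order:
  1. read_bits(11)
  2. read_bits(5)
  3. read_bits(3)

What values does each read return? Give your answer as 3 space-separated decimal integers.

Read 1: bits[0:11] width=11 -> value=1891 (bin 11101100011); offset now 11 = byte 1 bit 3; 29 bits remain
Read 2: bits[11:16] width=5 -> value=0 (bin 00000); offset now 16 = byte 2 bit 0; 24 bits remain
Read 3: bits[16:19] width=3 -> value=4 (bin 100); offset now 19 = byte 2 bit 3; 21 bits remain

Answer: 1891 0 4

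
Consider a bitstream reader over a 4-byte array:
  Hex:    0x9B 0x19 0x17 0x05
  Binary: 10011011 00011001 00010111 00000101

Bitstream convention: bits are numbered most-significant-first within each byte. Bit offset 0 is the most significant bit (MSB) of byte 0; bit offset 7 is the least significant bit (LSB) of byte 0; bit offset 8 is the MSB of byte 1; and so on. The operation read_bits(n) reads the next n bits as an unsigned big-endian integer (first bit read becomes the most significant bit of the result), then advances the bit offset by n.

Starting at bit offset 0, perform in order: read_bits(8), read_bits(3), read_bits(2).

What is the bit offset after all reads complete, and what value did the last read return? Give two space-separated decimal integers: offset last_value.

Read 1: bits[0:8] width=8 -> value=155 (bin 10011011); offset now 8 = byte 1 bit 0; 24 bits remain
Read 2: bits[8:11] width=3 -> value=0 (bin 000); offset now 11 = byte 1 bit 3; 21 bits remain
Read 3: bits[11:13] width=2 -> value=3 (bin 11); offset now 13 = byte 1 bit 5; 19 bits remain

Answer: 13 3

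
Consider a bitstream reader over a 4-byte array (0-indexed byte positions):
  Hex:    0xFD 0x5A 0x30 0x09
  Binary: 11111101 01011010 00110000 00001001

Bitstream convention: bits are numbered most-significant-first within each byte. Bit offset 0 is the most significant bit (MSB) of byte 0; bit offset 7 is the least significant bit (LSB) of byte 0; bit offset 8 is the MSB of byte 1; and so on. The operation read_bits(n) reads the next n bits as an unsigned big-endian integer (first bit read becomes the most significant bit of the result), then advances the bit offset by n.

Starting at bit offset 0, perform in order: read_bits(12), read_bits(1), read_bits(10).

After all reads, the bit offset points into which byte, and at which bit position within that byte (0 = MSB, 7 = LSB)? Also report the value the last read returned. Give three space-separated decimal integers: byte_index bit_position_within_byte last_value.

Answer: 2 7 280

Derivation:
Read 1: bits[0:12] width=12 -> value=4053 (bin 111111010101); offset now 12 = byte 1 bit 4; 20 bits remain
Read 2: bits[12:13] width=1 -> value=1 (bin 1); offset now 13 = byte 1 bit 5; 19 bits remain
Read 3: bits[13:23] width=10 -> value=280 (bin 0100011000); offset now 23 = byte 2 bit 7; 9 bits remain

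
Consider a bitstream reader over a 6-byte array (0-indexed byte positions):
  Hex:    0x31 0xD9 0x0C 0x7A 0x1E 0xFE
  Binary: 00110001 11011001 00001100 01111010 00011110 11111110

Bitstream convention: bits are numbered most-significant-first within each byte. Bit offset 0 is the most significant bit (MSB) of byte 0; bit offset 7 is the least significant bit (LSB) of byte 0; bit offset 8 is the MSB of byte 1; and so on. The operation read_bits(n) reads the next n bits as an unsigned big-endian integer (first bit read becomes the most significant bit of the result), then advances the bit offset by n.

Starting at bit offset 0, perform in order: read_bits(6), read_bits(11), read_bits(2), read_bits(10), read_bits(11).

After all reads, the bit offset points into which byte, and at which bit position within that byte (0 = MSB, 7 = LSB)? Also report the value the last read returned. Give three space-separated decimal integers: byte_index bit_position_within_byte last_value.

Answer: 5 0 542

Derivation:
Read 1: bits[0:6] width=6 -> value=12 (bin 001100); offset now 6 = byte 0 bit 6; 42 bits remain
Read 2: bits[6:17] width=11 -> value=946 (bin 01110110010); offset now 17 = byte 2 bit 1; 31 bits remain
Read 3: bits[17:19] width=2 -> value=0 (bin 00); offset now 19 = byte 2 bit 3; 29 bits remain
Read 4: bits[19:29] width=10 -> value=399 (bin 0110001111); offset now 29 = byte 3 bit 5; 19 bits remain
Read 5: bits[29:40] width=11 -> value=542 (bin 01000011110); offset now 40 = byte 5 bit 0; 8 bits remain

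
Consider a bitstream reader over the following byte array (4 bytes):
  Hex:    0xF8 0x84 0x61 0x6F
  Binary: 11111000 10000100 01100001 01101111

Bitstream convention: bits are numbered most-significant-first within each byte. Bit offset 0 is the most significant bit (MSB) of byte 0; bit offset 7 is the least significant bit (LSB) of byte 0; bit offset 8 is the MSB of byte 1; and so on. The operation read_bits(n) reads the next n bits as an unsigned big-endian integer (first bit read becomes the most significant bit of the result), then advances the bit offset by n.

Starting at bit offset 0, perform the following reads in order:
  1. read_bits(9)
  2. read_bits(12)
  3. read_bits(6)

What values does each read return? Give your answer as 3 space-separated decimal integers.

Read 1: bits[0:9] width=9 -> value=497 (bin 111110001); offset now 9 = byte 1 bit 1; 23 bits remain
Read 2: bits[9:21] width=12 -> value=140 (bin 000010001100); offset now 21 = byte 2 bit 5; 11 bits remain
Read 3: bits[21:27] width=6 -> value=11 (bin 001011); offset now 27 = byte 3 bit 3; 5 bits remain

Answer: 497 140 11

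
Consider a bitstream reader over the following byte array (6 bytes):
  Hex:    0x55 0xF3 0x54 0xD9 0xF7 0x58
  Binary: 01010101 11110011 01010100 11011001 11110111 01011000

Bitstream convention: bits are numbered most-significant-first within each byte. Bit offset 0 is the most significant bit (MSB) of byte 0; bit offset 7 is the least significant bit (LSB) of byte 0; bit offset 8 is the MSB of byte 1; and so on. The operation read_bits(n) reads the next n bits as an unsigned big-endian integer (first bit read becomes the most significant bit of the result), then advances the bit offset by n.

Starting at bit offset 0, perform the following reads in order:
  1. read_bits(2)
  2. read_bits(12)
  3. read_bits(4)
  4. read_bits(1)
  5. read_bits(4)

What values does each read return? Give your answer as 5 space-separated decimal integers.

Answer: 1 1404 13 0 10

Derivation:
Read 1: bits[0:2] width=2 -> value=1 (bin 01); offset now 2 = byte 0 bit 2; 46 bits remain
Read 2: bits[2:14] width=12 -> value=1404 (bin 010101111100); offset now 14 = byte 1 bit 6; 34 bits remain
Read 3: bits[14:18] width=4 -> value=13 (bin 1101); offset now 18 = byte 2 bit 2; 30 bits remain
Read 4: bits[18:19] width=1 -> value=0 (bin 0); offset now 19 = byte 2 bit 3; 29 bits remain
Read 5: bits[19:23] width=4 -> value=10 (bin 1010); offset now 23 = byte 2 bit 7; 25 bits remain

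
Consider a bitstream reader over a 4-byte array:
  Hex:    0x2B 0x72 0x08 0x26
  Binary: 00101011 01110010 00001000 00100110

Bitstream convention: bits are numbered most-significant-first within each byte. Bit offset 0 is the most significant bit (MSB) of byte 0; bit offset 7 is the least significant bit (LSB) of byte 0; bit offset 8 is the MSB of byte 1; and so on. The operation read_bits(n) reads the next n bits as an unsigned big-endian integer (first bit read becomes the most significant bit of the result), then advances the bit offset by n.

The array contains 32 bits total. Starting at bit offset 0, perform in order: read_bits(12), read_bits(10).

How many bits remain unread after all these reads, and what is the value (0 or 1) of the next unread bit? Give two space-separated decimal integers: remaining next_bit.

Answer: 10 0

Derivation:
Read 1: bits[0:12] width=12 -> value=695 (bin 001010110111); offset now 12 = byte 1 bit 4; 20 bits remain
Read 2: bits[12:22] width=10 -> value=130 (bin 0010000010); offset now 22 = byte 2 bit 6; 10 bits remain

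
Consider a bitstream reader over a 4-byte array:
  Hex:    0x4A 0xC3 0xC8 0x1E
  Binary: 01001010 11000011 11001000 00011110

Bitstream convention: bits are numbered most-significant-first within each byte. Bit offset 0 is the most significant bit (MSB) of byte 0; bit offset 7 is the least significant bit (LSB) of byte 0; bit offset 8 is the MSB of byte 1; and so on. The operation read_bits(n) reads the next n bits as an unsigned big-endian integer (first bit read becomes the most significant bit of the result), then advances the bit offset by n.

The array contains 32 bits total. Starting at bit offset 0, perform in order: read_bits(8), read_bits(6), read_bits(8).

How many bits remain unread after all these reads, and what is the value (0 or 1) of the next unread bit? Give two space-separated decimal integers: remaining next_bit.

Answer: 10 0

Derivation:
Read 1: bits[0:8] width=8 -> value=74 (bin 01001010); offset now 8 = byte 1 bit 0; 24 bits remain
Read 2: bits[8:14] width=6 -> value=48 (bin 110000); offset now 14 = byte 1 bit 6; 18 bits remain
Read 3: bits[14:22] width=8 -> value=242 (bin 11110010); offset now 22 = byte 2 bit 6; 10 bits remain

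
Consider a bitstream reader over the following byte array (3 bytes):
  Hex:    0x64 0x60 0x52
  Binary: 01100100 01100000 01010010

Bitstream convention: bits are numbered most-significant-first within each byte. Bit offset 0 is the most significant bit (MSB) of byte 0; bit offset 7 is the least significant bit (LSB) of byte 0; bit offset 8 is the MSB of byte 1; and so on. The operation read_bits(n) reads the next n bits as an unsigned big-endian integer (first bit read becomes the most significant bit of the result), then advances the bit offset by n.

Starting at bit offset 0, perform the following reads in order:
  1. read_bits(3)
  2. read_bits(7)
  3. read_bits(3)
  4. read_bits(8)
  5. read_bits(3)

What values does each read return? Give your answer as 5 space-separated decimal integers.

Answer: 3 17 4 10 2

Derivation:
Read 1: bits[0:3] width=3 -> value=3 (bin 011); offset now 3 = byte 0 bit 3; 21 bits remain
Read 2: bits[3:10] width=7 -> value=17 (bin 0010001); offset now 10 = byte 1 bit 2; 14 bits remain
Read 3: bits[10:13] width=3 -> value=4 (bin 100); offset now 13 = byte 1 bit 5; 11 bits remain
Read 4: bits[13:21] width=8 -> value=10 (bin 00001010); offset now 21 = byte 2 bit 5; 3 bits remain
Read 5: bits[21:24] width=3 -> value=2 (bin 010); offset now 24 = byte 3 bit 0; 0 bits remain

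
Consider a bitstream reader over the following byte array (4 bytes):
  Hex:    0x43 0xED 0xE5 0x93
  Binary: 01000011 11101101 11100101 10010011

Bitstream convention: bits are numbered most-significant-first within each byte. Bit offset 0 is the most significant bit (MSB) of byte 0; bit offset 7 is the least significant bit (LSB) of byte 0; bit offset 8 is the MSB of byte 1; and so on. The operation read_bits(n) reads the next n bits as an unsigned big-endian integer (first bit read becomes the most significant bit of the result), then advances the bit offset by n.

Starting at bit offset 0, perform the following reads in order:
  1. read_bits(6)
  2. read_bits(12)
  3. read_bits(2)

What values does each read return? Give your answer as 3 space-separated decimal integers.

Answer: 16 4023 2

Derivation:
Read 1: bits[0:6] width=6 -> value=16 (bin 010000); offset now 6 = byte 0 bit 6; 26 bits remain
Read 2: bits[6:18] width=12 -> value=4023 (bin 111110110111); offset now 18 = byte 2 bit 2; 14 bits remain
Read 3: bits[18:20] width=2 -> value=2 (bin 10); offset now 20 = byte 2 bit 4; 12 bits remain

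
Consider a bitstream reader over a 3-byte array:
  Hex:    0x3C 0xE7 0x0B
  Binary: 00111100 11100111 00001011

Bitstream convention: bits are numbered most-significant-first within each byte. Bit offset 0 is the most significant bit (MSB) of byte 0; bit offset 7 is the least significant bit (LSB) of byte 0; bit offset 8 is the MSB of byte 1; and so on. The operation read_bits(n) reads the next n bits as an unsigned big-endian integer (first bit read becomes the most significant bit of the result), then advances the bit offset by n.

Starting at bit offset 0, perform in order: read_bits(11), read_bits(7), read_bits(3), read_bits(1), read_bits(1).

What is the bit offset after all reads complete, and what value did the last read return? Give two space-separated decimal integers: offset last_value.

Answer: 23 1

Derivation:
Read 1: bits[0:11] width=11 -> value=487 (bin 00111100111); offset now 11 = byte 1 bit 3; 13 bits remain
Read 2: bits[11:18] width=7 -> value=28 (bin 0011100); offset now 18 = byte 2 bit 2; 6 bits remain
Read 3: bits[18:21] width=3 -> value=1 (bin 001); offset now 21 = byte 2 bit 5; 3 bits remain
Read 4: bits[21:22] width=1 -> value=0 (bin 0); offset now 22 = byte 2 bit 6; 2 bits remain
Read 5: bits[22:23] width=1 -> value=1 (bin 1); offset now 23 = byte 2 bit 7; 1 bits remain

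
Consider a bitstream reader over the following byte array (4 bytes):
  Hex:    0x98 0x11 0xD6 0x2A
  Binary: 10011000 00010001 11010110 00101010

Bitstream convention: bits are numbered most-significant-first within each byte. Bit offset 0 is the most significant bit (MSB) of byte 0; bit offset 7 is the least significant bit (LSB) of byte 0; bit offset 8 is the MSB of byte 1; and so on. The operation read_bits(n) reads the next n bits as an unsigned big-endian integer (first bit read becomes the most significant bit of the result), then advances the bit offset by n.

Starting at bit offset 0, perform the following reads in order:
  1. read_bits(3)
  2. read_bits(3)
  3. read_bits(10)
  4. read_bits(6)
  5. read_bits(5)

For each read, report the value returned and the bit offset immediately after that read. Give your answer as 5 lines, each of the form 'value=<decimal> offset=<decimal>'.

Read 1: bits[0:3] width=3 -> value=4 (bin 100); offset now 3 = byte 0 bit 3; 29 bits remain
Read 2: bits[3:6] width=3 -> value=6 (bin 110); offset now 6 = byte 0 bit 6; 26 bits remain
Read 3: bits[6:16] width=10 -> value=17 (bin 0000010001); offset now 16 = byte 2 bit 0; 16 bits remain
Read 4: bits[16:22] width=6 -> value=53 (bin 110101); offset now 22 = byte 2 bit 6; 10 bits remain
Read 5: bits[22:27] width=5 -> value=17 (bin 10001); offset now 27 = byte 3 bit 3; 5 bits remain

Answer: value=4 offset=3
value=6 offset=6
value=17 offset=16
value=53 offset=22
value=17 offset=27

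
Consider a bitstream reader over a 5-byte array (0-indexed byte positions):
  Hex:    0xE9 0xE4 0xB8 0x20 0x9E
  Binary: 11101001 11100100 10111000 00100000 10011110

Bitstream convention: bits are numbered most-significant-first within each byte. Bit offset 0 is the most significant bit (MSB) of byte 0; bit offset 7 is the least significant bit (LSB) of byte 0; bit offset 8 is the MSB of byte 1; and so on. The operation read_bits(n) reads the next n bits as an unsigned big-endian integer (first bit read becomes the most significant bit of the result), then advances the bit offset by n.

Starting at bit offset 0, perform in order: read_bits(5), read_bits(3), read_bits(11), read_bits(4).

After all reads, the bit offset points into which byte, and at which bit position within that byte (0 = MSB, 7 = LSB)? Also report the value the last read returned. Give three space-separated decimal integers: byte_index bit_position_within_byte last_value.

Answer: 2 7 12

Derivation:
Read 1: bits[0:5] width=5 -> value=29 (bin 11101); offset now 5 = byte 0 bit 5; 35 bits remain
Read 2: bits[5:8] width=3 -> value=1 (bin 001); offset now 8 = byte 1 bit 0; 32 bits remain
Read 3: bits[8:19] width=11 -> value=1829 (bin 11100100101); offset now 19 = byte 2 bit 3; 21 bits remain
Read 4: bits[19:23] width=4 -> value=12 (bin 1100); offset now 23 = byte 2 bit 7; 17 bits remain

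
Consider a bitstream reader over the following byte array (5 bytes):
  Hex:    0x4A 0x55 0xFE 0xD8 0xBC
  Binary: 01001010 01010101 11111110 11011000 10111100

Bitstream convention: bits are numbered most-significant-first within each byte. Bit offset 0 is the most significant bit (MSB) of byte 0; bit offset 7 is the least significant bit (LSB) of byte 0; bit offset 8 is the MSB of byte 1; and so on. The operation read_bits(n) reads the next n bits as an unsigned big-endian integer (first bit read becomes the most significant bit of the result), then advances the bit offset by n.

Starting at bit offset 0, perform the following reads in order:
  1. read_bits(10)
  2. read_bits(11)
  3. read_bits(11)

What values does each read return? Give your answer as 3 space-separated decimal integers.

Answer: 297 703 1752

Derivation:
Read 1: bits[0:10] width=10 -> value=297 (bin 0100101001); offset now 10 = byte 1 bit 2; 30 bits remain
Read 2: bits[10:21] width=11 -> value=703 (bin 01010111111); offset now 21 = byte 2 bit 5; 19 bits remain
Read 3: bits[21:32] width=11 -> value=1752 (bin 11011011000); offset now 32 = byte 4 bit 0; 8 bits remain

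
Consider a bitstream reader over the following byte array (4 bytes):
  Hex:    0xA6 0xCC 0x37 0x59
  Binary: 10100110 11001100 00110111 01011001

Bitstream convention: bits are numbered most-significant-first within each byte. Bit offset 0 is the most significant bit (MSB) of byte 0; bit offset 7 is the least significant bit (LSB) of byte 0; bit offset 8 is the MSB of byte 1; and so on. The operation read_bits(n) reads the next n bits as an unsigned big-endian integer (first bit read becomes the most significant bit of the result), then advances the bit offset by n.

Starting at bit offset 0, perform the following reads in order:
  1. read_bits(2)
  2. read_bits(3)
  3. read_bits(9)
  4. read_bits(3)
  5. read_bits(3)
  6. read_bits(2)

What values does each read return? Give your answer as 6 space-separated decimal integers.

Read 1: bits[0:2] width=2 -> value=2 (bin 10); offset now 2 = byte 0 bit 2; 30 bits remain
Read 2: bits[2:5] width=3 -> value=4 (bin 100); offset now 5 = byte 0 bit 5; 27 bits remain
Read 3: bits[5:14] width=9 -> value=435 (bin 110110011); offset now 14 = byte 1 bit 6; 18 bits remain
Read 4: bits[14:17] width=3 -> value=0 (bin 000); offset now 17 = byte 2 bit 1; 15 bits remain
Read 5: bits[17:20] width=3 -> value=3 (bin 011); offset now 20 = byte 2 bit 4; 12 bits remain
Read 6: bits[20:22] width=2 -> value=1 (bin 01); offset now 22 = byte 2 bit 6; 10 bits remain

Answer: 2 4 435 0 3 1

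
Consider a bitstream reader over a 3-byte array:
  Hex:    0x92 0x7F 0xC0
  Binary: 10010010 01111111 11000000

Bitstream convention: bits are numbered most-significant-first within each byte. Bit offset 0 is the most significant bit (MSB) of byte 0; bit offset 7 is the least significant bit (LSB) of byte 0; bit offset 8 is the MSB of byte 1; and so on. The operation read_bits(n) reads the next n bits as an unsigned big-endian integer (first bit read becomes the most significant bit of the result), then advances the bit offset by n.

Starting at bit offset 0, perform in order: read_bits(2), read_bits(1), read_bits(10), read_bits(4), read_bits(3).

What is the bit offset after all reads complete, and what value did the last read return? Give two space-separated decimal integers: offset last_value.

Answer: 20 4

Derivation:
Read 1: bits[0:2] width=2 -> value=2 (bin 10); offset now 2 = byte 0 bit 2; 22 bits remain
Read 2: bits[2:3] width=1 -> value=0 (bin 0); offset now 3 = byte 0 bit 3; 21 bits remain
Read 3: bits[3:13] width=10 -> value=591 (bin 1001001111); offset now 13 = byte 1 bit 5; 11 bits remain
Read 4: bits[13:17] width=4 -> value=15 (bin 1111); offset now 17 = byte 2 bit 1; 7 bits remain
Read 5: bits[17:20] width=3 -> value=4 (bin 100); offset now 20 = byte 2 bit 4; 4 bits remain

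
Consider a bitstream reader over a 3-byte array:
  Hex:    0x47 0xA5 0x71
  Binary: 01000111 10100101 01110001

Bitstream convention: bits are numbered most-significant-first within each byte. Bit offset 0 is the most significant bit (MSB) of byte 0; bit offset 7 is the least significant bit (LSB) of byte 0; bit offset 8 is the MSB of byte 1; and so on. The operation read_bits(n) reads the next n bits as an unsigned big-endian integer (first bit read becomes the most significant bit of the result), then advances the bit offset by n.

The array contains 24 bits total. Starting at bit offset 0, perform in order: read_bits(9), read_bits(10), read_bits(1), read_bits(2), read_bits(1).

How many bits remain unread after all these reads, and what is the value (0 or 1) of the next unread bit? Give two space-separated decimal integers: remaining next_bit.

Answer: 1 1

Derivation:
Read 1: bits[0:9] width=9 -> value=143 (bin 010001111); offset now 9 = byte 1 bit 1; 15 bits remain
Read 2: bits[9:19] width=10 -> value=299 (bin 0100101011); offset now 19 = byte 2 bit 3; 5 bits remain
Read 3: bits[19:20] width=1 -> value=1 (bin 1); offset now 20 = byte 2 bit 4; 4 bits remain
Read 4: bits[20:22] width=2 -> value=0 (bin 00); offset now 22 = byte 2 bit 6; 2 bits remain
Read 5: bits[22:23] width=1 -> value=0 (bin 0); offset now 23 = byte 2 bit 7; 1 bits remain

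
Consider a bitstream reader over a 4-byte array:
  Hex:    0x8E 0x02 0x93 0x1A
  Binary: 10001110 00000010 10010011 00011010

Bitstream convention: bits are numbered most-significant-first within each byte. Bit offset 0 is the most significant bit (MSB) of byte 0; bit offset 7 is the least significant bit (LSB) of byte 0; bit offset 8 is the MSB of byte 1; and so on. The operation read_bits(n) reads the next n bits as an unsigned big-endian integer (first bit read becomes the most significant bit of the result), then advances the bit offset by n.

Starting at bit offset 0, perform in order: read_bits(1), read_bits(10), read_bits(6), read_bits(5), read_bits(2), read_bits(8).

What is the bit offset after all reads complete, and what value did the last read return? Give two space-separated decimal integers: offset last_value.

Read 1: bits[0:1] width=1 -> value=1 (bin 1); offset now 1 = byte 0 bit 1; 31 bits remain
Read 2: bits[1:11] width=10 -> value=112 (bin 0001110000); offset now 11 = byte 1 bit 3; 21 bits remain
Read 3: bits[11:17] width=6 -> value=5 (bin 000101); offset now 17 = byte 2 bit 1; 15 bits remain
Read 4: bits[17:22] width=5 -> value=4 (bin 00100); offset now 22 = byte 2 bit 6; 10 bits remain
Read 5: bits[22:24] width=2 -> value=3 (bin 11); offset now 24 = byte 3 bit 0; 8 bits remain
Read 6: bits[24:32] width=8 -> value=26 (bin 00011010); offset now 32 = byte 4 bit 0; 0 bits remain

Answer: 32 26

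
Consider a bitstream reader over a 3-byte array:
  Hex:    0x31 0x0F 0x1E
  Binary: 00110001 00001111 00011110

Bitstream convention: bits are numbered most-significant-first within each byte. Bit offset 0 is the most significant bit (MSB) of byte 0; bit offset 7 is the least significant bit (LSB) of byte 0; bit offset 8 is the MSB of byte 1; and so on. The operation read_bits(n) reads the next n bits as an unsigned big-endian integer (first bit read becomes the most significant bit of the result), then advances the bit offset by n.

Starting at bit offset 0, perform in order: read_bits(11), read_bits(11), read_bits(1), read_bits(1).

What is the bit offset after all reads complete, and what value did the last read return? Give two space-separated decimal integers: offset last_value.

Answer: 24 0

Derivation:
Read 1: bits[0:11] width=11 -> value=392 (bin 00110001000); offset now 11 = byte 1 bit 3; 13 bits remain
Read 2: bits[11:22] width=11 -> value=967 (bin 01111000111); offset now 22 = byte 2 bit 6; 2 bits remain
Read 3: bits[22:23] width=1 -> value=1 (bin 1); offset now 23 = byte 2 bit 7; 1 bits remain
Read 4: bits[23:24] width=1 -> value=0 (bin 0); offset now 24 = byte 3 bit 0; 0 bits remain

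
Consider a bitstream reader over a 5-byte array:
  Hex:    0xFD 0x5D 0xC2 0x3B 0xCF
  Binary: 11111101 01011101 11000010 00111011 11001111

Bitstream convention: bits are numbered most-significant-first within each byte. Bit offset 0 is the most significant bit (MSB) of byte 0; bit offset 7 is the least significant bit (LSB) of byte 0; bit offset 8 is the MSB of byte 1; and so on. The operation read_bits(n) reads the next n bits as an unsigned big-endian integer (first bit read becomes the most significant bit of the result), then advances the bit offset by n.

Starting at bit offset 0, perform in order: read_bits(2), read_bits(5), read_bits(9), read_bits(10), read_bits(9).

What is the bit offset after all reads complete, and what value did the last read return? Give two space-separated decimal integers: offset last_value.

Read 1: bits[0:2] width=2 -> value=3 (bin 11); offset now 2 = byte 0 bit 2; 38 bits remain
Read 2: bits[2:7] width=5 -> value=30 (bin 11110); offset now 7 = byte 0 bit 7; 33 bits remain
Read 3: bits[7:16] width=9 -> value=349 (bin 101011101); offset now 16 = byte 2 bit 0; 24 bits remain
Read 4: bits[16:26] width=10 -> value=776 (bin 1100001000); offset now 26 = byte 3 bit 2; 14 bits remain
Read 5: bits[26:35] width=9 -> value=478 (bin 111011110); offset now 35 = byte 4 bit 3; 5 bits remain

Answer: 35 478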